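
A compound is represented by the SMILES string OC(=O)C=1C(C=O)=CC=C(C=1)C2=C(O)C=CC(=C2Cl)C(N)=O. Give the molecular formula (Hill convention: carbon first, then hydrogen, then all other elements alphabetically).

C15H10ClNO5

Walk through each heavy atom and fill implicit hydrogens from standard valence (C 4, N 3, O 2, S 2, halogen 1):
  atom 1: O, bond orders sum to 1 (valence 2) → 1 H
  atom 2: C, bond orders sum to 4 (valence 4) → 0 H
  atom 3: O, bond orders sum to 2 (valence 2) → 0 H
  atom 4: C, bond orders sum to 4 (valence 4) → 0 H
  atom 5: C, bond orders sum to 4 (valence 4) → 0 H
  atom 6: C, bond orders sum to 3 (valence 4) → 1 H
  atom 7: O, bond orders sum to 2 (valence 2) → 0 H
  atom 8: C, bond orders sum to 3 (valence 4) → 1 H
  atom 9: C, bond orders sum to 3 (valence 4) → 1 H
  atom 10: C, bond orders sum to 4 (valence 4) → 0 H
  atom 11: C, bond orders sum to 3 (valence 4) → 1 H
  atom 12: C, bond orders sum to 4 (valence 4) → 0 H
  atom 13: C, bond orders sum to 4 (valence 4) → 0 H
  atom 14: O, bond orders sum to 1 (valence 2) → 1 H
  atom 15: C, bond orders sum to 3 (valence 4) → 1 H
  atom 16: C, bond orders sum to 3 (valence 4) → 1 H
  atom 17: C, bond orders sum to 4 (valence 4) → 0 H
  atom 18: C, bond orders sum to 4 (valence 4) → 0 H
  atom 19: Cl (halogen, monovalent) → 0 H
  atom 20: C, bond orders sum to 4 (valence 4) → 0 H
  atom 21: N, bond orders sum to 1 (valence 3) → 2 H
  atom 22: O, bond orders sum to 2 (valence 2) → 0 H
Totals → C:15, H:10, Cl:1, N:1, O:5.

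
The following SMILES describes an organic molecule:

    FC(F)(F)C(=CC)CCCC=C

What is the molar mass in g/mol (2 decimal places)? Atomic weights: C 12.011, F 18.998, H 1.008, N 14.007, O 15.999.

First, the molecular formula is C9H13F3 (counting implicit H from valence).
  C: 9 × 12.011 = 108.099
  F: 3 × 18.998 = 56.994
  H: 13 × 1.008 = 13.104
Sum: 9×12.011 + 3×18.998 + 13×1.008 = 178.197 → 178.20 g/mol.

178.20 g/mol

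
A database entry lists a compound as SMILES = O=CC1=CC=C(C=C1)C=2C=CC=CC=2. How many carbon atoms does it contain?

Count every carbon token in the SMILES (each C, including those in ring-closure positions and inside branches).
Carbon count: 13.

13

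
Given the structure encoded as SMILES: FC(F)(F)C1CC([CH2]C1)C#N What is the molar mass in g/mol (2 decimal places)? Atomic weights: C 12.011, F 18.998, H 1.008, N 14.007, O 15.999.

163.14 g/mol

First, the molecular formula is C7H8F3N (counting implicit H from valence).
  C: 7 × 12.011 = 84.077
  F: 3 × 18.998 = 56.994
  H: 8 × 1.008 = 8.064
  N: 1 × 14.007 = 14.007
Sum: 7×12.011 + 3×18.998 + 8×1.008 + 1×14.007 = 163.142 → 163.14 g/mol.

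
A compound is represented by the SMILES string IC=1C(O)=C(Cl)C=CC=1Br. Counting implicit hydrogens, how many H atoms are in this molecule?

Walk through each heavy atom and fill implicit hydrogens from standard valence (C 4, N 3, O 2, S 2, halogen 1):
  atom 1: I (halogen, monovalent) → 0 H
  atom 2: C, bond orders sum to 4 (valence 4) → 0 H
  atom 3: C, bond orders sum to 4 (valence 4) → 0 H
  atom 4: O, bond orders sum to 1 (valence 2) → 1 H
  atom 5: C, bond orders sum to 4 (valence 4) → 0 H
  atom 6: Cl (halogen, monovalent) → 0 H
  atom 7: C, bond orders sum to 3 (valence 4) → 1 H
  atom 8: C, bond orders sum to 3 (valence 4) → 1 H
  atom 9: C, bond orders sum to 4 (valence 4) → 0 H
  atom 10: Br (halogen, monovalent) → 0 H
Total hydrogens: 3.

3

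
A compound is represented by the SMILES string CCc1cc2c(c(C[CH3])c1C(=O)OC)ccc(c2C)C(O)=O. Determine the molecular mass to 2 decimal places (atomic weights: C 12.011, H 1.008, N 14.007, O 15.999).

300.35 g/mol

First, the molecular formula is C18H20O4 (counting implicit H from valence).
  C: 18 × 12.011 = 216.198
  H: 20 × 1.008 = 20.160
  O: 4 × 15.999 = 63.996
Sum: 18×12.011 + 20×1.008 + 4×15.999 = 300.354 → 300.35 g/mol.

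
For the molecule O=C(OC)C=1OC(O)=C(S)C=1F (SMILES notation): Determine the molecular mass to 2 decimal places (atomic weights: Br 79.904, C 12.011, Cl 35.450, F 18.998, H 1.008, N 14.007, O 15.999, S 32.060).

192.16 g/mol

First, the molecular formula is C6H5FO4S (counting implicit H from valence).
  C: 6 × 12.011 = 72.066
  F: 1 × 18.998 = 18.998
  H: 5 × 1.008 = 5.040
  O: 4 × 15.999 = 63.996
  S: 1 × 32.060 = 32.060
Sum: 6×12.011 + 1×18.998 + 5×1.008 + 4×15.999 + 1×32.060 = 192.160 → 192.16 g/mol.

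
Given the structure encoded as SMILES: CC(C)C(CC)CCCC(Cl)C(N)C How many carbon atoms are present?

Count every carbon token in the SMILES (each C, including those in ring-closure positions and inside branches).
Carbon count: 12.

12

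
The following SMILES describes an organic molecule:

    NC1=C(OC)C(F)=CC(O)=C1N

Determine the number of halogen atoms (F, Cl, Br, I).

1

Halogen atoms appear at heavy-atom position 7 (1×F).
Other groups present: 1 ether, 1 hydroxyl, 2 primary amine.
Halogen count: 1.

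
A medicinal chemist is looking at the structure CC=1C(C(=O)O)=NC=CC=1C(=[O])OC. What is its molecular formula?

Walk through each heavy atom and fill implicit hydrogens from standard valence (C 4, N 3, O 2, S 2, halogen 1):
  atom 1: C, bond orders sum to 1 (valence 4) → 3 H
  atom 2: C, bond orders sum to 4 (valence 4) → 0 H
  atom 3: C, bond orders sum to 4 (valence 4) → 0 H
  atom 4: C, bond orders sum to 4 (valence 4) → 0 H
  atom 5: O, bond orders sum to 2 (valence 2) → 0 H
  atom 6: O, bond orders sum to 1 (valence 2) → 1 H
  atom 7: N, bond orders sum to 3 (valence 3) → 0 H
  atom 8: C, bond orders sum to 3 (valence 4) → 1 H
  atom 9: C, bond orders sum to 3 (valence 4) → 1 H
  atom 10: C, bond orders sum to 4 (valence 4) → 0 H
  atom 11: C, bond orders sum to 4 (valence 4) → 0 H
  atom 12: O with explicit H count 0
  atom 13: O, bond orders sum to 2 (valence 2) → 0 H
  atom 14: C, bond orders sum to 1 (valence 4) → 3 H
Totals → C:9, H:9, N:1, O:4.
In Hill order: C9H9NO4.

C9H9NO4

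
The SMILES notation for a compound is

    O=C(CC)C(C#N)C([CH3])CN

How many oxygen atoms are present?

1

Scan the SMILES for O atoms (remember two-letter symbols like Cl and Br are single atoms).
Oxygen count: 1.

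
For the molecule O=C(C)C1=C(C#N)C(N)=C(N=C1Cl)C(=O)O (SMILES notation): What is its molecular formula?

Walk through each heavy atom and fill implicit hydrogens from standard valence (C 4, N 3, O 2, S 2, halogen 1):
  atom 1: O, bond orders sum to 2 (valence 2) → 0 H
  atom 2: C, bond orders sum to 4 (valence 4) → 0 H
  atom 3: C, bond orders sum to 1 (valence 4) → 3 H
  atom 4: C, bond orders sum to 4 (valence 4) → 0 H
  atom 5: C, bond orders sum to 4 (valence 4) → 0 H
  atom 6: C, bond orders sum to 4 (valence 4) → 0 H
  atom 7: N, bond orders sum to 3 (valence 3) → 0 H
  atom 8: C, bond orders sum to 4 (valence 4) → 0 H
  atom 9: N, bond orders sum to 1 (valence 3) → 2 H
  atom 10: C, bond orders sum to 4 (valence 4) → 0 H
  atom 11: N, bond orders sum to 3 (valence 3) → 0 H
  atom 12: C, bond orders sum to 4 (valence 4) → 0 H
  atom 13: Cl (halogen, monovalent) → 0 H
  atom 14: C, bond orders sum to 4 (valence 4) → 0 H
  atom 15: O, bond orders sum to 2 (valence 2) → 0 H
  atom 16: O, bond orders sum to 1 (valence 2) → 1 H
Totals → C:9, H:6, Cl:1, N:3, O:3.
In Hill order: C9H6ClN3O3.

C9H6ClN3O3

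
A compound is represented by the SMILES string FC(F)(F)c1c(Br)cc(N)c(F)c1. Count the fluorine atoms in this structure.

4

Scan the SMILES for F atoms (remember two-letter symbols like Cl and Br are single atoms).
Fluorine count: 4.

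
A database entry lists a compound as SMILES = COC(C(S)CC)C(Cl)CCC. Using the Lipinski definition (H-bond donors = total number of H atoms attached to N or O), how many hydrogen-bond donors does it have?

Donors: find every N or O and count the H atoms it carries.
  atom 2 (O): bond orders sum to 2 → 0 H
Lipinski HBD = 0.

0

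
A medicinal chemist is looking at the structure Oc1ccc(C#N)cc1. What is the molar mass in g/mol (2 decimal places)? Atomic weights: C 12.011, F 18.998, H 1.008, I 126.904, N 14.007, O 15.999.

First, the molecular formula is C7H5NO (counting implicit H from valence).
  C: 7 × 12.011 = 84.077
  H: 5 × 1.008 = 5.040
  N: 1 × 14.007 = 14.007
  O: 1 × 15.999 = 15.999
Sum: 7×12.011 + 5×1.008 + 1×14.007 + 1×15.999 = 119.123 → 119.12 g/mol.

119.12 g/mol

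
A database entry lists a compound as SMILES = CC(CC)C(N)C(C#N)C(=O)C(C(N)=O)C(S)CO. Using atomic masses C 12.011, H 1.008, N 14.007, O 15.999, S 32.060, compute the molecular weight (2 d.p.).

First, the molecular formula is C12H21N3O3S (counting implicit H from valence).
  C: 12 × 12.011 = 144.132
  H: 21 × 1.008 = 21.168
  N: 3 × 14.007 = 42.021
  O: 3 × 15.999 = 47.997
  S: 1 × 32.060 = 32.060
Sum: 12×12.011 + 21×1.008 + 3×14.007 + 3×15.999 + 1×32.060 = 287.378 → 287.38 g/mol.

287.38 g/mol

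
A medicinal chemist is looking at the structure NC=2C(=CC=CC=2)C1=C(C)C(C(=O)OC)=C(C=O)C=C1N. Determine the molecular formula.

Walk through each heavy atom and fill implicit hydrogens from standard valence (C 4, N 3, O 2, S 2, halogen 1):
  atom 1: N, bond orders sum to 1 (valence 3) → 2 H
  atom 2: C, bond orders sum to 4 (valence 4) → 0 H
  atom 3: C, bond orders sum to 4 (valence 4) → 0 H
  atom 4: C, bond orders sum to 3 (valence 4) → 1 H
  atom 5: C, bond orders sum to 3 (valence 4) → 1 H
  atom 6: C, bond orders sum to 3 (valence 4) → 1 H
  atom 7: C, bond orders sum to 3 (valence 4) → 1 H
  atom 8: C, bond orders sum to 4 (valence 4) → 0 H
  atom 9: C, bond orders sum to 4 (valence 4) → 0 H
  atom 10: C, bond orders sum to 1 (valence 4) → 3 H
  atom 11: C, bond orders sum to 4 (valence 4) → 0 H
  atom 12: C, bond orders sum to 4 (valence 4) → 0 H
  atom 13: O, bond orders sum to 2 (valence 2) → 0 H
  atom 14: O, bond orders sum to 2 (valence 2) → 0 H
  atom 15: C, bond orders sum to 1 (valence 4) → 3 H
  atom 16: C, bond orders sum to 4 (valence 4) → 0 H
  atom 17: C, bond orders sum to 3 (valence 4) → 1 H
  atom 18: O, bond orders sum to 2 (valence 2) → 0 H
  atom 19: C, bond orders sum to 3 (valence 4) → 1 H
  atom 20: C, bond orders sum to 4 (valence 4) → 0 H
  atom 21: N, bond orders sum to 1 (valence 3) → 2 H
Totals → C:16, H:16, N:2, O:3.

C16H16N2O3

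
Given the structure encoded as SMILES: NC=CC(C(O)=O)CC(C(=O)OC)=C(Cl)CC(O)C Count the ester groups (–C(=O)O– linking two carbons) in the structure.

1

The ester motif appears at heavy-atom position 10 in the SMILES.
Other groups present: 2 alkene, 1 carboxylic acid, 1 hydroxyl, 1 primary amine.
Ester count: 1.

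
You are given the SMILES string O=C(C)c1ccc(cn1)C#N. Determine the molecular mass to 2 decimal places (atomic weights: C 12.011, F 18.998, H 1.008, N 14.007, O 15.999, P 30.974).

146.15 g/mol

First, the molecular formula is C8H6N2O (counting implicit H from valence).
  C: 8 × 12.011 = 96.088
  H: 6 × 1.008 = 6.048
  N: 2 × 14.007 = 28.014
  O: 1 × 15.999 = 15.999
Sum: 8×12.011 + 6×1.008 + 2×14.007 + 1×15.999 = 146.149 → 146.15 g/mol.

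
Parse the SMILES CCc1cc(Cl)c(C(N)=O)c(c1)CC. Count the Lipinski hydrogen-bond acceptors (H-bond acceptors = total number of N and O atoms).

N atoms: 1; O atoms: 1.
Lipinski HBA = 1 + 1 = 2.

2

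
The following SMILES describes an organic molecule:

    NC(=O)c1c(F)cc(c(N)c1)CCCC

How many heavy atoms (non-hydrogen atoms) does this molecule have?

Every atom symbol written in the SMILES (organic subset) is one heavy atom; implicit H are not written.
Heavy atoms by element → C:11, F:1, N:2, O:1.
Total: 15.

15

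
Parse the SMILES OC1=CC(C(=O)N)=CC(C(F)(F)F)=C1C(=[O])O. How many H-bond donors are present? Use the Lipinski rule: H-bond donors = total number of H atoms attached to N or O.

4

Donors: find every N or O and count the H atoms it carries.
  atom 1 (O): bond orders sum to 1 → 1 H
  atom 6 (O): bond orders sum to 2 → 0 H
  atom 7 (N): bond orders sum to 1 → 2 H
  atom 16 (O): bond orders sum to 2 → 0 H
  atom 17 (O): bond orders sum to 1 → 1 H
Lipinski HBD = 4.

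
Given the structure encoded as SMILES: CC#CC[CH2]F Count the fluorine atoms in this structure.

Scan the SMILES for F atoms (remember two-letter symbols like Cl and Br are single atoms).
Fluorine count: 1.

1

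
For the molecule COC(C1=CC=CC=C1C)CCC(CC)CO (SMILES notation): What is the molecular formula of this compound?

Walk through each heavy atom and fill implicit hydrogens from standard valence (C 4, N 3, O 2, S 2, halogen 1):
  atom 1: C, bond orders sum to 1 (valence 4) → 3 H
  atom 2: O, bond orders sum to 2 (valence 2) → 0 H
  atom 3: C, bond orders sum to 3 (valence 4) → 1 H
  atom 4: C, bond orders sum to 4 (valence 4) → 0 H
  atom 5: C, bond orders sum to 3 (valence 4) → 1 H
  atom 6: C, bond orders sum to 3 (valence 4) → 1 H
  atom 7: C, bond orders sum to 3 (valence 4) → 1 H
  atom 8: C, bond orders sum to 3 (valence 4) → 1 H
  atom 9: C, bond orders sum to 4 (valence 4) → 0 H
  atom 10: C, bond orders sum to 1 (valence 4) → 3 H
  atom 11: C, bond orders sum to 2 (valence 4) → 2 H
  atom 12: C, bond orders sum to 2 (valence 4) → 2 H
  atom 13: C, bond orders sum to 3 (valence 4) → 1 H
  atom 14: C, bond orders sum to 2 (valence 4) → 2 H
  atom 15: C, bond orders sum to 1 (valence 4) → 3 H
  atom 16: C, bond orders sum to 2 (valence 4) → 2 H
  atom 17: O, bond orders sum to 1 (valence 2) → 1 H
Totals → C:15, H:24, O:2.

C15H24O2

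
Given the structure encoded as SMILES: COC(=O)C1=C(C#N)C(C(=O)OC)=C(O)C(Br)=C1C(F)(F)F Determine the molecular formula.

C12H7BrF3NO5

Walk through each heavy atom and fill implicit hydrogens from standard valence (C 4, N 3, O 2, S 2, halogen 1):
  atom 1: C, bond orders sum to 1 (valence 4) → 3 H
  atom 2: O, bond orders sum to 2 (valence 2) → 0 H
  atom 3: C, bond orders sum to 4 (valence 4) → 0 H
  atom 4: O, bond orders sum to 2 (valence 2) → 0 H
  atom 5: C, bond orders sum to 4 (valence 4) → 0 H
  atom 6: C, bond orders sum to 4 (valence 4) → 0 H
  atom 7: C, bond orders sum to 4 (valence 4) → 0 H
  atom 8: N, bond orders sum to 3 (valence 3) → 0 H
  atom 9: C, bond orders sum to 4 (valence 4) → 0 H
  atom 10: C, bond orders sum to 4 (valence 4) → 0 H
  atom 11: O, bond orders sum to 2 (valence 2) → 0 H
  atom 12: O, bond orders sum to 2 (valence 2) → 0 H
  atom 13: C, bond orders sum to 1 (valence 4) → 3 H
  atom 14: C, bond orders sum to 4 (valence 4) → 0 H
  atom 15: O, bond orders sum to 1 (valence 2) → 1 H
  atom 16: C, bond orders sum to 4 (valence 4) → 0 H
  atom 17: Br (halogen, monovalent) → 0 H
  atom 18: C, bond orders sum to 4 (valence 4) → 0 H
  atom 19: C, bond orders sum to 4 (valence 4) → 0 H
  atom 20: F (halogen, monovalent) → 0 H
  atom 21: F (halogen, monovalent) → 0 H
  atom 22: F (halogen, monovalent) → 0 H
Totals → C:12, H:7, Br:1, F:3, N:1, O:5.
In Hill order: C12H7BrF3NO5.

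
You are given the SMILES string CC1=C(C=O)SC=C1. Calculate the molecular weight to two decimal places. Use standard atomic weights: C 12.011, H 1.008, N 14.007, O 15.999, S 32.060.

126.17 g/mol

First, the molecular formula is C6H6OS (counting implicit H from valence).
  C: 6 × 12.011 = 72.066
  H: 6 × 1.008 = 6.048
  O: 1 × 15.999 = 15.999
  S: 1 × 32.060 = 32.060
Sum: 6×12.011 + 6×1.008 + 1×15.999 + 1×32.060 = 126.173 → 126.17 g/mol.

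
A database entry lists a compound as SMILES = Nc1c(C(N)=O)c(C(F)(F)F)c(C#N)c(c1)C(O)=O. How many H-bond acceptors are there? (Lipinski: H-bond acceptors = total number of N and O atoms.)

N atoms: 3; O atoms: 3.
Lipinski HBA = 3 + 3 = 6.

6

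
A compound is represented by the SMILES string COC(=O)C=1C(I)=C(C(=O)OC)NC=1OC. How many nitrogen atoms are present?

1

Scan the SMILES for N atoms (remember two-letter symbols like Cl and Br are single atoms).
Nitrogen count: 1.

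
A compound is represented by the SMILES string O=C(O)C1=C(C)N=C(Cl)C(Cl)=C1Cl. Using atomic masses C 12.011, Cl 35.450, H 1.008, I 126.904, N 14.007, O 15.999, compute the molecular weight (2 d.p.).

First, the molecular formula is C7H4Cl3NO2 (counting implicit H from valence).
  C: 7 × 12.011 = 84.077
  Cl: 3 × 35.450 = 106.350
  H: 4 × 1.008 = 4.032
  N: 1 × 14.007 = 14.007
  O: 2 × 15.999 = 31.998
Sum: 7×12.011 + 3×35.450 + 4×1.008 + 1×14.007 + 2×15.999 = 240.464 → 240.46 g/mol.

240.46 g/mol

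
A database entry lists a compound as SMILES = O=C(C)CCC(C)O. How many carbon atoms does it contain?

6

Count every carbon token in the SMILES (each C, including those in ring-closure positions and inside branches).
Carbon count: 6.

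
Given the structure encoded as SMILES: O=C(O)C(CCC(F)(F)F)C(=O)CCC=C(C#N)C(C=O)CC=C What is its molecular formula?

C16H18F3NO4

Walk through each heavy atom and fill implicit hydrogens from standard valence (C 4, N 3, O 2, S 2, halogen 1):
  atom 1: O, bond orders sum to 2 (valence 2) → 0 H
  atom 2: C, bond orders sum to 4 (valence 4) → 0 H
  atom 3: O, bond orders sum to 1 (valence 2) → 1 H
  atom 4: C, bond orders sum to 3 (valence 4) → 1 H
  atom 5: C, bond orders sum to 2 (valence 4) → 2 H
  atom 6: C, bond orders sum to 2 (valence 4) → 2 H
  atom 7: C, bond orders sum to 4 (valence 4) → 0 H
  atom 8: F (halogen, monovalent) → 0 H
  atom 9: F (halogen, monovalent) → 0 H
  atom 10: F (halogen, monovalent) → 0 H
  atom 11: C, bond orders sum to 4 (valence 4) → 0 H
  atom 12: O, bond orders sum to 2 (valence 2) → 0 H
  atom 13: C, bond orders sum to 2 (valence 4) → 2 H
  atom 14: C, bond orders sum to 2 (valence 4) → 2 H
  atom 15: C, bond orders sum to 3 (valence 4) → 1 H
  atom 16: C, bond orders sum to 4 (valence 4) → 0 H
  atom 17: C, bond orders sum to 4 (valence 4) → 0 H
  atom 18: N, bond orders sum to 3 (valence 3) → 0 H
  atom 19: C, bond orders sum to 3 (valence 4) → 1 H
  atom 20: C, bond orders sum to 3 (valence 4) → 1 H
  atom 21: O, bond orders sum to 2 (valence 2) → 0 H
  atom 22: C, bond orders sum to 2 (valence 4) → 2 H
  atom 23: C, bond orders sum to 3 (valence 4) → 1 H
  atom 24: C, bond orders sum to 2 (valence 4) → 2 H
Totals → C:16, H:18, F:3, N:1, O:4.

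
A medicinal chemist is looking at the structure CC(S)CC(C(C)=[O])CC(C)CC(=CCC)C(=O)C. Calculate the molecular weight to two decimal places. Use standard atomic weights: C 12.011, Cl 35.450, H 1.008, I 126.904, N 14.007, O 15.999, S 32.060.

284.46 g/mol

First, the molecular formula is C16H28O2S (counting implicit H from valence).
  C: 16 × 12.011 = 192.176
  H: 28 × 1.008 = 28.224
  O: 2 × 15.999 = 31.998
  S: 1 × 32.060 = 32.060
Sum: 16×12.011 + 28×1.008 + 2×15.999 + 1×32.060 = 284.458 → 284.46 g/mol.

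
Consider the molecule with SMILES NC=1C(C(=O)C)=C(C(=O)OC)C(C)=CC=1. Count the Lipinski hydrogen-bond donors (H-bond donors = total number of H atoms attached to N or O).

Donors: find every N or O and count the H atoms it carries.
  atom 1 (N): bond orders sum to 1 → 2 H
  atom 5 (O): bond orders sum to 2 → 0 H
  atom 9 (O): bond orders sum to 2 → 0 H
  atom 10 (O): bond orders sum to 2 → 0 H
Lipinski HBD = 2.

2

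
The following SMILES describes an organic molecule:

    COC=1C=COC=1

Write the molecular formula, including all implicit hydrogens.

C5H6O2

Walk through each heavy atom and fill implicit hydrogens from standard valence (C 4, N 3, O 2, S 2, halogen 1):
  atom 1: C, bond orders sum to 1 (valence 4) → 3 H
  atom 2: O, bond orders sum to 2 (valence 2) → 0 H
  atom 3: C, bond orders sum to 4 (valence 4) → 0 H
  atom 4: C, bond orders sum to 3 (valence 4) → 1 H
  atom 5: C, bond orders sum to 3 (valence 4) → 1 H
  atom 6: O, bond orders sum to 2 (valence 2) → 0 H
  atom 7: C, bond orders sum to 3 (valence 4) → 1 H
Totals → C:5, H:6, O:2.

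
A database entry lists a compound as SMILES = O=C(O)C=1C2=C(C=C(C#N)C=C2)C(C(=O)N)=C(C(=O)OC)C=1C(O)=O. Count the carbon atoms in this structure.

Count every carbon token in the SMILES (each C, including those in ring-closure positions and inside branches).
Carbon count: 16.

16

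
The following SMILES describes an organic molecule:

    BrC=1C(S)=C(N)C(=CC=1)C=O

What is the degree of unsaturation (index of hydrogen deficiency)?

Degree of unsaturation = (number of rings) + (number of π bonds).
Ring closures in the SMILES: 1.
π bonds: 4 double bonds (each 1 DoU) → 4 DoU from unsaturation.
Total DoU = 1 + 4 = 5.

5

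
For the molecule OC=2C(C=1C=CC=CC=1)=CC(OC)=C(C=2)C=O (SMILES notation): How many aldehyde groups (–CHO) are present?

The aldehyde motif appears at heavy-atom position 16 in the SMILES.
Other groups present: 1 ether, 1 hydroxyl.
Aldehyde count: 1.

1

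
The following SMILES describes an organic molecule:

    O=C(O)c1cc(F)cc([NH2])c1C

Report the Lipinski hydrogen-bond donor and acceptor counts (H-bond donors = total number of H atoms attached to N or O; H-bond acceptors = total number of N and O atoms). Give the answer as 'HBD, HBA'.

Donors: find every N or O and count the H atoms it carries.
  atom 1 (O): bond orders sum to 2 → 0 H
  atom 3 (O): bond orders sum to 1 → 1 H
  atom 10 (N): bond orders sum to 1 → 2 H
Lipinski HBD = 3.
Acceptors: N atoms = 1, O atoms = 2 → HBA = 3.

3, 3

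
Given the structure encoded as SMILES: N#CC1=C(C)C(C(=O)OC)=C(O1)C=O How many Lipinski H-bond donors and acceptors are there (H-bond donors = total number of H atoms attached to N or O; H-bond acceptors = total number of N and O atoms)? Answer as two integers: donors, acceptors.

Donors: find every N or O and count the H atoms it carries.
  atom 1 (N): bond orders sum to 3 → 0 H
  atom 8 (O): bond orders sum to 2 → 0 H
  atom 9 (O): bond orders sum to 2 → 0 H
  atom 12 (O): bond orders sum to 2 → 0 H
  atom 14 (O): bond orders sum to 2 → 0 H
Lipinski HBD = 0.
Acceptors: N atoms = 1, O atoms = 4 → HBA = 5.

0, 5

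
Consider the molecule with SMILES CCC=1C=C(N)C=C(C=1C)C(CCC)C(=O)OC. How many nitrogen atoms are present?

1

Scan the SMILES for N atoms (remember two-letter symbols like Cl and Br are single atoms).
Nitrogen count: 1.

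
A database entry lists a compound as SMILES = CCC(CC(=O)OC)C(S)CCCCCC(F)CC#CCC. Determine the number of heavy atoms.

Every atom symbol written in the SMILES (organic subset) is one heavy atom; implicit H are not written.
Heavy atoms by element → C:18, F:1, O:2, S:1.
Total: 22.

22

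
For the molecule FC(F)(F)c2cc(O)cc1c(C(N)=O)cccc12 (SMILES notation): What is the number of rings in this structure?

In SMILES, each pair of matching ring-closure digits denotes one ring-closing bond; the number of such bonds equals the number of independent rings.
Ring-closure bonds here: 2.

2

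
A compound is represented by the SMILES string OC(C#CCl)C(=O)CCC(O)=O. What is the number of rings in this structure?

In SMILES, each pair of matching ring-closure digits denotes one ring-closing bond; the number of such bonds equals the number of independent rings.
Ring-closure bonds here: 0.

0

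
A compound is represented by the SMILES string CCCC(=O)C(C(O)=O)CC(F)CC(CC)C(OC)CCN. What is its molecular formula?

Walk through each heavy atom and fill implicit hydrogens from standard valence (C 4, N 3, O 2, S 2, halogen 1):
  atom 1: C, bond orders sum to 1 (valence 4) → 3 H
  atom 2: C, bond orders sum to 2 (valence 4) → 2 H
  atom 3: C, bond orders sum to 2 (valence 4) → 2 H
  atom 4: C, bond orders sum to 4 (valence 4) → 0 H
  atom 5: O, bond orders sum to 2 (valence 2) → 0 H
  atom 6: C, bond orders sum to 3 (valence 4) → 1 H
  atom 7: C, bond orders sum to 4 (valence 4) → 0 H
  atom 8: O, bond orders sum to 1 (valence 2) → 1 H
  atom 9: O, bond orders sum to 2 (valence 2) → 0 H
  atom 10: C, bond orders sum to 2 (valence 4) → 2 H
  atom 11: C, bond orders sum to 3 (valence 4) → 1 H
  atom 12: F (halogen, monovalent) → 0 H
  atom 13: C, bond orders sum to 2 (valence 4) → 2 H
  atom 14: C, bond orders sum to 3 (valence 4) → 1 H
  atom 15: C, bond orders sum to 2 (valence 4) → 2 H
  atom 16: C, bond orders sum to 1 (valence 4) → 3 H
  atom 17: C, bond orders sum to 3 (valence 4) → 1 H
  atom 18: O, bond orders sum to 2 (valence 2) → 0 H
  atom 19: C, bond orders sum to 1 (valence 4) → 3 H
  atom 20: C, bond orders sum to 2 (valence 4) → 2 H
  atom 21: C, bond orders sum to 2 (valence 4) → 2 H
  atom 22: N, bond orders sum to 1 (valence 3) → 2 H
Totals → C:16, H:30, F:1, N:1, O:4.

C16H30FNO4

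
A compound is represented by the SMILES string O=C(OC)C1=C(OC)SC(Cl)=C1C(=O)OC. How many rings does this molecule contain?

1

In SMILES, each pair of matching ring-closure digits denotes one ring-closing bond; the number of such bonds equals the number of independent rings.
Ring-closure bonds here: 1.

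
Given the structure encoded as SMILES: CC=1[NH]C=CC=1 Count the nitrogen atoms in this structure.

Scan the SMILES for N atoms (remember two-letter symbols like Cl and Br are single atoms).
Nitrogen count: 1.

1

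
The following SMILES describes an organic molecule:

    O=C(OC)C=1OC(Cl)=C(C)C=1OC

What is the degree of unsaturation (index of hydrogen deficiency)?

4

Molecular formula: C8H9ClO4.
DoU = (2C + 2 + N − H − X) / 2, where X is the halogen count and O/S are ignored.
    = (2·8 + 2 + 0 − 9 − 1) / 2 = 8 / 2 = 4.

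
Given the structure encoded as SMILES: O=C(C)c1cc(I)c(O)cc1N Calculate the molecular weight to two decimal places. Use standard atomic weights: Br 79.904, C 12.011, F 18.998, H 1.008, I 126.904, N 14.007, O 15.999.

First, the molecular formula is C8H8INO2 (counting implicit H from valence).
  C: 8 × 12.011 = 96.088
  H: 8 × 1.008 = 8.064
  I: 1 × 126.904 = 126.904
  N: 1 × 14.007 = 14.007
  O: 2 × 15.999 = 31.998
Sum: 8×12.011 + 8×1.008 + 1×126.904 + 1×14.007 + 2×15.999 = 277.061 → 277.06 g/mol.

277.06 g/mol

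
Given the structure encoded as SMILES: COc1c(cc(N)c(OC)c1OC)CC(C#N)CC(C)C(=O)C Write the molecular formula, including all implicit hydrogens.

Walk through each heavy atom and fill implicit hydrogens from standard valence (C 4, N 3, O 2, S 2, halogen 1); for lowercase aromatic atoms, an aromatic c carries 1 H when it has two neighbours and 0 H with three, and aromatic n carries 0 H:
  atom 1: C, bond orders sum to 1 (valence 4) → 3 H
  atom 2: O, bond orders sum to 2 (valence 2) → 0 H
  atom 3: aromatic c, 3 neighbours → 0 H
  atom 4: aromatic c, 3 neighbours → 0 H
  atom 5: aromatic c, 2 neighbours → 1 H
  atom 6: aromatic c, 3 neighbours → 0 H
  atom 7: N, bond orders sum to 1 (valence 3) → 2 H
  atom 8: aromatic c, 3 neighbours → 0 H
  atom 9: O, bond orders sum to 2 (valence 2) → 0 H
  atom 10: C, bond orders sum to 1 (valence 4) → 3 H
  atom 11: aromatic c, 3 neighbours → 0 H
  atom 12: O, bond orders sum to 2 (valence 2) → 0 H
  atom 13: C, bond orders sum to 1 (valence 4) → 3 H
  atom 14: C, bond orders sum to 2 (valence 4) → 2 H
  atom 15: C, bond orders sum to 3 (valence 4) → 1 H
  atom 16: C, bond orders sum to 4 (valence 4) → 0 H
  atom 17: N, bond orders sum to 3 (valence 3) → 0 H
  atom 18: C, bond orders sum to 2 (valence 4) → 2 H
  atom 19: C, bond orders sum to 3 (valence 4) → 1 H
  atom 20: C, bond orders sum to 1 (valence 4) → 3 H
  atom 21: C, bond orders sum to 4 (valence 4) → 0 H
  atom 22: O, bond orders sum to 2 (valence 2) → 0 H
  atom 23: C, bond orders sum to 1 (valence 4) → 3 H
Totals → C:17, H:24, N:2, O:4.

C17H24N2O4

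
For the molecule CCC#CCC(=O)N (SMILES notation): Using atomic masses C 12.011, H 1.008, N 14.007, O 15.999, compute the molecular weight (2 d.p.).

First, the molecular formula is C6H9NO (counting implicit H from valence).
  C: 6 × 12.011 = 72.066
  H: 9 × 1.008 = 9.072
  N: 1 × 14.007 = 14.007
  O: 1 × 15.999 = 15.999
Sum: 6×12.011 + 9×1.008 + 1×14.007 + 1×15.999 = 111.144 → 111.14 g/mol.

111.14 g/mol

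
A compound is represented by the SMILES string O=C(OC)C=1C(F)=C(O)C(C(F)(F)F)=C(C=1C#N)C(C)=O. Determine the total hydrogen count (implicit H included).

7

Walk through each heavy atom and fill implicit hydrogens from standard valence (C 4, N 3, O 2, S 2, halogen 1):
  atom 1: O, bond orders sum to 2 (valence 2) → 0 H
  atom 2: C, bond orders sum to 4 (valence 4) → 0 H
  atom 3: O, bond orders sum to 2 (valence 2) → 0 H
  atom 4: C, bond orders sum to 1 (valence 4) → 3 H
  atom 5: C, bond orders sum to 4 (valence 4) → 0 H
  atom 6: C, bond orders sum to 4 (valence 4) → 0 H
  atom 7: F (halogen, monovalent) → 0 H
  atom 8: C, bond orders sum to 4 (valence 4) → 0 H
  atom 9: O, bond orders sum to 1 (valence 2) → 1 H
  atom 10: C, bond orders sum to 4 (valence 4) → 0 H
  atom 11: C, bond orders sum to 4 (valence 4) → 0 H
  atom 12: F (halogen, monovalent) → 0 H
  atom 13: F (halogen, monovalent) → 0 H
  atom 14: F (halogen, monovalent) → 0 H
  atom 15: C, bond orders sum to 4 (valence 4) → 0 H
  atom 16: C, bond orders sum to 4 (valence 4) → 0 H
  atom 17: C, bond orders sum to 4 (valence 4) → 0 H
  atom 18: N, bond orders sum to 3 (valence 3) → 0 H
  atom 19: C, bond orders sum to 4 (valence 4) → 0 H
  atom 20: C, bond orders sum to 1 (valence 4) → 3 H
  atom 21: O, bond orders sum to 2 (valence 2) → 0 H
Total hydrogens: 7.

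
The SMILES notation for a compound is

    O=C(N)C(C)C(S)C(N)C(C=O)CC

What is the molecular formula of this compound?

Walk through each heavy atom and fill implicit hydrogens from standard valence (C 4, N 3, O 2, S 2, halogen 1):
  atom 1: O, bond orders sum to 2 (valence 2) → 0 H
  atom 2: C, bond orders sum to 4 (valence 4) → 0 H
  atom 3: N, bond orders sum to 1 (valence 3) → 2 H
  atom 4: C, bond orders sum to 3 (valence 4) → 1 H
  atom 5: C, bond orders sum to 1 (valence 4) → 3 H
  atom 6: C, bond orders sum to 3 (valence 4) → 1 H
  atom 7: S, bond orders sum to 1 (valence 2) → 1 H
  atom 8: C, bond orders sum to 3 (valence 4) → 1 H
  atom 9: N, bond orders sum to 1 (valence 3) → 2 H
  atom 10: C, bond orders sum to 3 (valence 4) → 1 H
  atom 11: C, bond orders sum to 3 (valence 4) → 1 H
  atom 12: O, bond orders sum to 2 (valence 2) → 0 H
  atom 13: C, bond orders sum to 2 (valence 4) → 2 H
  atom 14: C, bond orders sum to 1 (valence 4) → 3 H
Totals → C:9, H:18, N:2, O:2, S:1.

C9H18N2O2S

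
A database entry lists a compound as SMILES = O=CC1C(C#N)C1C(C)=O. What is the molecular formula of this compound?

Walk through each heavy atom and fill implicit hydrogens from standard valence (C 4, N 3, O 2, S 2, halogen 1):
  atom 1: O, bond orders sum to 2 (valence 2) → 0 H
  atom 2: C, bond orders sum to 3 (valence 4) → 1 H
  atom 3: C, bond orders sum to 3 (valence 4) → 1 H
  atom 4: C, bond orders sum to 3 (valence 4) → 1 H
  atom 5: C, bond orders sum to 4 (valence 4) → 0 H
  atom 6: N, bond orders sum to 3 (valence 3) → 0 H
  atom 7: C, bond orders sum to 3 (valence 4) → 1 H
  atom 8: C, bond orders sum to 4 (valence 4) → 0 H
  atom 9: C, bond orders sum to 1 (valence 4) → 3 H
  atom 10: O, bond orders sum to 2 (valence 2) → 0 H
Totals → C:7, H:7, N:1, O:2.

C7H7NO2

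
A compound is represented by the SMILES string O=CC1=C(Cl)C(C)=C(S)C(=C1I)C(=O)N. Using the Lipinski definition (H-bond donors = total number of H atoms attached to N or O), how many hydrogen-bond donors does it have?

Donors: find every N or O and count the H atoms it carries.
  atom 1 (O): bond orders sum to 2 → 0 H
  atom 14 (O): bond orders sum to 2 → 0 H
  atom 15 (N): bond orders sum to 1 → 2 H
Lipinski HBD = 2.

2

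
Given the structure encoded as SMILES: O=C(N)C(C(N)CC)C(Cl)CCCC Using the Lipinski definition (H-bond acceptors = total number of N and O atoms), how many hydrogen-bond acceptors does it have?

3

N atoms: 2; O atoms: 1.
Lipinski HBA = 2 + 1 = 3.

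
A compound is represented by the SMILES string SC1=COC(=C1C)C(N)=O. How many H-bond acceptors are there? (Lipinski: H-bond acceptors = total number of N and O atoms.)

N atoms: 1; O atoms: 2.
Lipinski HBA = 1 + 2 = 3.

3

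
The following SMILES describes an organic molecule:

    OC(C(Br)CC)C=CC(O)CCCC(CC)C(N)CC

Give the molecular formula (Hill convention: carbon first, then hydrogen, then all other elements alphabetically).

C16H32BrNO2

Walk through each heavy atom and fill implicit hydrogens from standard valence (C 4, N 3, O 2, S 2, halogen 1):
  atom 1: O, bond orders sum to 1 (valence 2) → 1 H
  atom 2: C, bond orders sum to 3 (valence 4) → 1 H
  atom 3: C, bond orders sum to 3 (valence 4) → 1 H
  atom 4: Br (halogen, monovalent) → 0 H
  atom 5: C, bond orders sum to 2 (valence 4) → 2 H
  atom 6: C, bond orders sum to 1 (valence 4) → 3 H
  atom 7: C, bond orders sum to 3 (valence 4) → 1 H
  atom 8: C, bond orders sum to 3 (valence 4) → 1 H
  atom 9: C, bond orders sum to 3 (valence 4) → 1 H
  atom 10: O, bond orders sum to 1 (valence 2) → 1 H
  atom 11: C, bond orders sum to 2 (valence 4) → 2 H
  atom 12: C, bond orders sum to 2 (valence 4) → 2 H
  atom 13: C, bond orders sum to 2 (valence 4) → 2 H
  atom 14: C, bond orders sum to 3 (valence 4) → 1 H
  atom 15: C, bond orders sum to 2 (valence 4) → 2 H
  atom 16: C, bond orders sum to 1 (valence 4) → 3 H
  atom 17: C, bond orders sum to 3 (valence 4) → 1 H
  atom 18: N, bond orders sum to 1 (valence 3) → 2 H
  atom 19: C, bond orders sum to 2 (valence 4) → 2 H
  atom 20: C, bond orders sum to 1 (valence 4) → 3 H
Totals → C:16, H:32, Br:1, N:1, O:2.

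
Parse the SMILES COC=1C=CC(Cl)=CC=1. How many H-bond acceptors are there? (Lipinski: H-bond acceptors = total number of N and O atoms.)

N atoms: 0; O atoms: 1.
Lipinski HBA = 0 + 1 = 1.

1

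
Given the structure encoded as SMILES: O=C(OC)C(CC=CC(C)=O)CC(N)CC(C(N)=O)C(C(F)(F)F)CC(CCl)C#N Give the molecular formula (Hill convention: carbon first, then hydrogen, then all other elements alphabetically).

Walk through each heavy atom and fill implicit hydrogens from standard valence (C 4, N 3, O 2, S 2, halogen 1):
  atom 1: O, bond orders sum to 2 (valence 2) → 0 H
  atom 2: C, bond orders sum to 4 (valence 4) → 0 H
  atom 3: O, bond orders sum to 2 (valence 2) → 0 H
  atom 4: C, bond orders sum to 1 (valence 4) → 3 H
  atom 5: C, bond orders sum to 3 (valence 4) → 1 H
  atom 6: C, bond orders sum to 2 (valence 4) → 2 H
  atom 7: C, bond orders sum to 3 (valence 4) → 1 H
  atom 8: C, bond orders sum to 3 (valence 4) → 1 H
  atom 9: C, bond orders sum to 4 (valence 4) → 0 H
  atom 10: C, bond orders sum to 1 (valence 4) → 3 H
  atom 11: O, bond orders sum to 2 (valence 2) → 0 H
  atom 12: C, bond orders sum to 2 (valence 4) → 2 H
  atom 13: C, bond orders sum to 3 (valence 4) → 1 H
  atom 14: N, bond orders sum to 1 (valence 3) → 2 H
  atom 15: C, bond orders sum to 2 (valence 4) → 2 H
  atom 16: C, bond orders sum to 3 (valence 4) → 1 H
  atom 17: C, bond orders sum to 4 (valence 4) → 0 H
  atom 18: N, bond orders sum to 1 (valence 3) → 2 H
  atom 19: O, bond orders sum to 2 (valence 2) → 0 H
  atom 20: C, bond orders sum to 3 (valence 4) → 1 H
  atom 21: C, bond orders sum to 4 (valence 4) → 0 H
  atom 22: F (halogen, monovalent) → 0 H
  atom 23: F (halogen, monovalent) → 0 H
  atom 24: F (halogen, monovalent) → 0 H
  atom 25: C, bond orders sum to 2 (valence 4) → 2 H
  atom 26: C, bond orders sum to 3 (valence 4) → 1 H
  atom 27: C, bond orders sum to 2 (valence 4) → 2 H
  atom 28: Cl (halogen, monovalent) → 0 H
  atom 29: C, bond orders sum to 4 (valence 4) → 0 H
  atom 30: N, bond orders sum to 3 (valence 3) → 0 H
Totals → C:19, H:27, Cl:1, F:3, N:3, O:4.
In Hill order: C19H27ClF3N3O4.

C19H27ClF3N3O4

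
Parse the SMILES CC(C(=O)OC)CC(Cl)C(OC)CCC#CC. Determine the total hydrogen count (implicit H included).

Walk through each heavy atom and fill implicit hydrogens from standard valence (C 4, N 3, O 2, S 2, halogen 1):
  atom 1: C, bond orders sum to 1 (valence 4) → 3 H
  atom 2: C, bond orders sum to 3 (valence 4) → 1 H
  atom 3: C, bond orders sum to 4 (valence 4) → 0 H
  atom 4: O, bond orders sum to 2 (valence 2) → 0 H
  atom 5: O, bond orders sum to 2 (valence 2) → 0 H
  atom 6: C, bond orders sum to 1 (valence 4) → 3 H
  atom 7: C, bond orders sum to 2 (valence 4) → 2 H
  atom 8: C, bond orders sum to 3 (valence 4) → 1 H
  atom 9: Cl (halogen, monovalent) → 0 H
  atom 10: C, bond orders sum to 3 (valence 4) → 1 H
  atom 11: O, bond orders sum to 2 (valence 2) → 0 H
  atom 12: C, bond orders sum to 1 (valence 4) → 3 H
  atom 13: C, bond orders sum to 2 (valence 4) → 2 H
  atom 14: C, bond orders sum to 2 (valence 4) → 2 H
  atom 15: C, bond orders sum to 4 (valence 4) → 0 H
  atom 16: C, bond orders sum to 4 (valence 4) → 0 H
  atom 17: C, bond orders sum to 1 (valence 4) → 3 H
Total hydrogens: 21.

21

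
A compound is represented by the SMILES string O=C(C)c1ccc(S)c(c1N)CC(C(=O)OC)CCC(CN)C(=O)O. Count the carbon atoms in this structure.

17

Count every carbon token in the SMILES (each C, including those in ring-closure positions and inside branches).
Carbon count: 17.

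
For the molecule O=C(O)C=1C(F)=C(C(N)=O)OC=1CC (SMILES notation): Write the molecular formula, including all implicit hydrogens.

C8H8FNO4

Walk through each heavy atom and fill implicit hydrogens from standard valence (C 4, N 3, O 2, S 2, halogen 1):
  atom 1: O, bond orders sum to 2 (valence 2) → 0 H
  atom 2: C, bond orders sum to 4 (valence 4) → 0 H
  atom 3: O, bond orders sum to 1 (valence 2) → 1 H
  atom 4: C, bond orders sum to 4 (valence 4) → 0 H
  atom 5: C, bond orders sum to 4 (valence 4) → 0 H
  atom 6: F (halogen, monovalent) → 0 H
  atom 7: C, bond orders sum to 4 (valence 4) → 0 H
  atom 8: C, bond orders sum to 4 (valence 4) → 0 H
  atom 9: N, bond orders sum to 1 (valence 3) → 2 H
  atom 10: O, bond orders sum to 2 (valence 2) → 0 H
  atom 11: O, bond orders sum to 2 (valence 2) → 0 H
  atom 12: C, bond orders sum to 4 (valence 4) → 0 H
  atom 13: C, bond orders sum to 2 (valence 4) → 2 H
  atom 14: C, bond orders sum to 1 (valence 4) → 3 H
Totals → C:8, H:8, F:1, N:1, O:4.
In Hill order: C8H8FNO4.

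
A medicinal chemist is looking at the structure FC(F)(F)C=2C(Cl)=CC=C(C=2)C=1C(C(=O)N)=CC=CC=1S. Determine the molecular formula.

Walk through each heavy atom and fill implicit hydrogens from standard valence (C 4, N 3, O 2, S 2, halogen 1):
  atom 1: F (halogen, monovalent) → 0 H
  atom 2: C, bond orders sum to 4 (valence 4) → 0 H
  atom 3: F (halogen, monovalent) → 0 H
  atom 4: F (halogen, monovalent) → 0 H
  atom 5: C, bond orders sum to 4 (valence 4) → 0 H
  atom 6: C, bond orders sum to 4 (valence 4) → 0 H
  atom 7: Cl (halogen, monovalent) → 0 H
  atom 8: C, bond orders sum to 3 (valence 4) → 1 H
  atom 9: C, bond orders sum to 3 (valence 4) → 1 H
  atom 10: C, bond orders sum to 4 (valence 4) → 0 H
  atom 11: C, bond orders sum to 3 (valence 4) → 1 H
  atom 12: C, bond orders sum to 4 (valence 4) → 0 H
  atom 13: C, bond orders sum to 4 (valence 4) → 0 H
  atom 14: C, bond orders sum to 4 (valence 4) → 0 H
  atom 15: O, bond orders sum to 2 (valence 2) → 0 H
  atom 16: N, bond orders sum to 1 (valence 3) → 2 H
  atom 17: C, bond orders sum to 3 (valence 4) → 1 H
  atom 18: C, bond orders sum to 3 (valence 4) → 1 H
  atom 19: C, bond orders sum to 3 (valence 4) → 1 H
  atom 20: C, bond orders sum to 4 (valence 4) → 0 H
  atom 21: S, bond orders sum to 1 (valence 2) → 1 H
Totals → C:14, H:9, Cl:1, F:3, N:1, O:1, S:1.
In Hill order: C14H9ClF3NOS.

C14H9ClF3NOS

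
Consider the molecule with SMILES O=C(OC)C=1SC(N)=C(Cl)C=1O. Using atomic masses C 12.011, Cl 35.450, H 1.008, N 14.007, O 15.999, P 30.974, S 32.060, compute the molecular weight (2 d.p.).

207.63 g/mol

First, the molecular formula is C6H6ClNO3S (counting implicit H from valence).
  C: 6 × 12.011 = 72.066
  Cl: 1 × 35.450 = 35.450
  H: 6 × 1.008 = 6.048
  N: 1 × 14.007 = 14.007
  O: 3 × 15.999 = 47.997
  S: 1 × 32.060 = 32.060
Sum: 6×12.011 + 1×35.450 + 6×1.008 + 1×14.007 + 3×15.999 + 1×32.060 = 207.628 → 207.63 g/mol.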